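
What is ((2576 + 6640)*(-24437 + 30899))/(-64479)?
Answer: -19851264/21493 ≈ -923.62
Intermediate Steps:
((2576 + 6640)*(-24437 + 30899))/(-64479) = (9216*6462)*(-1/64479) = 59553792*(-1/64479) = -19851264/21493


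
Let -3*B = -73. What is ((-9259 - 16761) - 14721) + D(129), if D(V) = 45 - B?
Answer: -122161/3 ≈ -40720.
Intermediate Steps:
B = 73/3 (B = -⅓*(-73) = 73/3 ≈ 24.333)
D(V) = 62/3 (D(V) = 45 - 1*73/3 = 45 - 73/3 = 62/3)
((-9259 - 16761) - 14721) + D(129) = ((-9259 - 16761) - 14721) + 62/3 = (-26020 - 14721) + 62/3 = -40741 + 62/3 = -122161/3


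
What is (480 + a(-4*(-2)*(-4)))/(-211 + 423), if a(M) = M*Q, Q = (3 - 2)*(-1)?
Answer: 128/53 ≈ 2.4151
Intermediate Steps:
Q = -1 (Q = 1*(-1) = -1)
a(M) = -M (a(M) = M*(-1) = -M)
(480 + a(-4*(-2)*(-4)))/(-211 + 423) = (480 - (-4*(-2))*(-4))/(-211 + 423) = (480 - 8*(-4))/212 = (480 - 1*(-32))*(1/212) = (480 + 32)*(1/212) = 512*(1/212) = 128/53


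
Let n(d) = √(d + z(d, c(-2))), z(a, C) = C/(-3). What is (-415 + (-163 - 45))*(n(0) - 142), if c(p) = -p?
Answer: 88466 - 623*I*√6/3 ≈ 88466.0 - 508.68*I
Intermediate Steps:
z(a, C) = -C/3 (z(a, C) = C*(-⅓) = -C/3)
n(d) = √(-⅔ + d) (n(d) = √(d - (-1)*(-2)/3) = √(d - ⅓*2) = √(d - ⅔) = √(-⅔ + d))
(-415 + (-163 - 45))*(n(0) - 142) = (-415 + (-163 - 45))*(√(-6 + 9*0)/3 - 142) = (-415 - 208)*(√(-6 + 0)/3 - 142) = -623*(√(-6)/3 - 142) = -623*((I*√6)/3 - 142) = -623*(I*√6/3 - 142) = -623*(-142 + I*√6/3) = 88466 - 623*I*√6/3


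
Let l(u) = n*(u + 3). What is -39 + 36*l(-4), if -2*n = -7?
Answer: -165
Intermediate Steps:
n = 7/2 (n = -1/2*(-7) = 7/2 ≈ 3.5000)
l(u) = 21/2 + 7*u/2 (l(u) = 7*(u + 3)/2 = 7*(3 + u)/2 = 21/2 + 7*u/2)
-39 + 36*l(-4) = -39 + 36*(21/2 + (7/2)*(-4)) = -39 + 36*(21/2 - 14) = -39 + 36*(-7/2) = -39 - 126 = -165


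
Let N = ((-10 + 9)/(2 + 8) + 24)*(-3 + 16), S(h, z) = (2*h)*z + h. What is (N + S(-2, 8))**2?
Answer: 7656289/100 ≈ 76563.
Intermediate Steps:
S(h, z) = h + 2*h*z (S(h, z) = 2*h*z + h = h + 2*h*z)
N = 3107/10 (N = (-1/10 + 24)*13 = (239/10)*13 = 3107/10 ≈ 310.70)
(N + S(-2, 8))**2 = (3107/10 - 2*(1 + 2*8))**2 = (3107/10 - 2*(1 + 16))**2 = (3107/10 - 2*17)**2 = (3107/10 - 34)**2 = (2767/10)**2 = 7656289/100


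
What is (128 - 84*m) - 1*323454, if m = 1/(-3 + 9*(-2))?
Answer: -323322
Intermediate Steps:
m = -1/21 (m = 1/(-3 - 18) = 1/(-21) = -1/21 ≈ -0.047619)
(128 - 84*m) - 1*323454 = (128 - 84*(-1/21)) - 1*323454 = (128 + 4) - 323454 = 132 - 323454 = -323322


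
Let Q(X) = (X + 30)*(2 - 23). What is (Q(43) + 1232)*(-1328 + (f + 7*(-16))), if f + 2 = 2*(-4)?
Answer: 436450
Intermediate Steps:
f = -10 (f = -2 + 2*(-4) = -2 - 8 = -10)
Q(X) = -630 - 21*X (Q(X) = (30 + X)*(-21) = -630 - 21*X)
(Q(43) + 1232)*(-1328 + (f + 7*(-16))) = ((-630 - 21*43) + 1232)*(-1328 + (-10 + 7*(-16))) = ((-630 - 903) + 1232)*(-1328 + (-10 - 112)) = (-1533 + 1232)*(-1328 - 122) = -301*(-1450) = 436450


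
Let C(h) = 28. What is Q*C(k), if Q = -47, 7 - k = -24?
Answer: -1316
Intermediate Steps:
k = 31 (k = 7 - 1*(-24) = 7 + 24 = 31)
Q*C(k) = -47*28 = -1316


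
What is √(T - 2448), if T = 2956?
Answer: 2*√127 ≈ 22.539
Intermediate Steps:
√(T - 2448) = √(2956 - 2448) = √508 = 2*√127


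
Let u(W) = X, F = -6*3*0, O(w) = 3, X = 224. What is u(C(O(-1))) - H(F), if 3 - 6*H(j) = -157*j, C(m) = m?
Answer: 447/2 ≈ 223.50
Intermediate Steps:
F = 0 (F = -18*0 = 0)
u(W) = 224
H(j) = ½ + 157*j/6 (H(j) = ½ - (-157)*j/6 = ½ + 157*j/6)
u(C(O(-1))) - H(F) = 224 - (½ + (157/6)*0) = 224 - (½ + 0) = 224 - 1*½ = 224 - ½ = 447/2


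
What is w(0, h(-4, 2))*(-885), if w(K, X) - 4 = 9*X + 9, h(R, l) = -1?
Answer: -3540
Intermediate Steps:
w(K, X) = 13 + 9*X (w(K, X) = 4 + (9*X + 9) = 4 + (9 + 9*X) = 13 + 9*X)
w(0, h(-4, 2))*(-885) = (13 + 9*(-1))*(-885) = (13 - 9)*(-885) = 4*(-885) = -3540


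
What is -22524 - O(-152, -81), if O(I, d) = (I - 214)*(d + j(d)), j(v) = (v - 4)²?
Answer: 2592180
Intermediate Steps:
j(v) = (-4 + v)²
O(I, d) = (-214 + I)*(d + (-4 + d)²) (O(I, d) = (I - 214)*(d + (-4 + d)²) = (-214 + I)*(d + (-4 + d)²))
-22524 - O(-152, -81) = -22524 - (-214*(-81) - 214*(-4 - 81)² - 152*(-81) - 152*(-4 - 81)²) = -22524 - (17334 - 214*(-85)² + 12312 - 152*(-85)²) = -22524 - (17334 - 214*7225 + 12312 - 152*7225) = -22524 - (17334 - 1546150 + 12312 - 1098200) = -22524 - 1*(-2614704) = -22524 + 2614704 = 2592180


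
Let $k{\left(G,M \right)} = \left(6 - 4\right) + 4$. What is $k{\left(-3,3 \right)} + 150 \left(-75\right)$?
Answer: $-11244$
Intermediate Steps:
$k{\left(G,M \right)} = 6$ ($k{\left(G,M \right)} = 2 + 4 = 6$)
$k{\left(-3,3 \right)} + 150 \left(-75\right) = 6 + 150 \left(-75\right) = 6 - 11250 = -11244$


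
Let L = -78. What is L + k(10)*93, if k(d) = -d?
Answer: -1008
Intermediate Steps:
L + k(10)*93 = -78 - 1*10*93 = -78 - 10*93 = -78 - 930 = -1008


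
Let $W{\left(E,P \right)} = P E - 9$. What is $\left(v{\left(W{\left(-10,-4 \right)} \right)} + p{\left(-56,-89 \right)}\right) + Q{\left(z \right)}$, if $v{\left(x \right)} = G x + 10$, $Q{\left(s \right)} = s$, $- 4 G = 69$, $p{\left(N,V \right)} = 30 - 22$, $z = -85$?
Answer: $- \frac{2407}{4} \approx -601.75$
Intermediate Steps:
$p{\left(N,V \right)} = 8$ ($p{\left(N,V \right)} = 30 - 22 = 8$)
$W{\left(E,P \right)} = -9 + E P$ ($W{\left(E,P \right)} = E P - 9 = -9 + E P$)
$G = - \frac{69}{4}$ ($G = \left(- \frac{1}{4}\right) 69 = - \frac{69}{4} \approx -17.25$)
$v{\left(x \right)} = 10 - \frac{69 x}{4}$ ($v{\left(x \right)} = - \frac{69 x}{4} + 10 = 10 - \frac{69 x}{4}$)
$\left(v{\left(W{\left(-10,-4 \right)} \right)} + p{\left(-56,-89 \right)}\right) + Q{\left(z \right)} = \left(\left(10 - \frac{69 \left(-9 - -40\right)}{4}\right) + 8\right) - 85 = \left(\left(10 - \frac{69 \left(-9 + 40\right)}{4}\right) + 8\right) - 85 = \left(\left(10 - \frac{2139}{4}\right) + 8\right) - 85 = \left(- \frac{2099}{4} + 8\right) - 85 = - \frac{2067}{4} - 85 = - \frac{2407}{4}$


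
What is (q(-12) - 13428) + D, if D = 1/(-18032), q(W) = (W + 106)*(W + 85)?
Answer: -118398113/18032 ≈ -6566.0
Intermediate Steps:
q(W) = (85 + W)*(106 + W) (q(W) = (106 + W)*(85 + W) = (85 + W)*(106 + W))
D = -1/18032 ≈ -5.5457e-5
(q(-12) - 13428) + D = ((9010 + (-12)**2 + 191*(-12)) - 13428) - 1/18032 = ((9010 + 144 - 2292) - 13428) - 1/18032 = (6862 - 13428) - 1/18032 = -6566 - 1/18032 = -118398113/18032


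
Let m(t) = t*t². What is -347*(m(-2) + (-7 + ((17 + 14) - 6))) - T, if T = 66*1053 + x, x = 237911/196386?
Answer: -14330131559/196386 ≈ -72969.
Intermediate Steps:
x = 237911/196386 (x = 237911*(1/196386) = 237911/196386 ≈ 1.2114)
m(t) = t³
T = 13648672139/196386 (T = 66*1053 + 237911/196386 = 69498 + 237911/196386 = 13648672139/196386 ≈ 69499.)
-347*(m(-2) + (-7 + ((17 + 14) - 6))) - T = -347*((-2)³ + (-7 + ((17 + 14) - 6))) - 1*13648672139/196386 = -347*(-8 + (-7 + (31 - 6))) - 13648672139/196386 = -347*(-8 + (-7 + 25)) - 13648672139/196386 = -347*(-8 + 18) - 13648672139/196386 = -347*10 - 13648672139/196386 = -3470 - 13648672139/196386 = -14330131559/196386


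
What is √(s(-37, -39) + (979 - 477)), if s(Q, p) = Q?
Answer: √465 ≈ 21.564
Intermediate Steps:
√(s(-37, -39) + (979 - 477)) = √(-37 + (979 - 477)) = √(-37 + 502) = √465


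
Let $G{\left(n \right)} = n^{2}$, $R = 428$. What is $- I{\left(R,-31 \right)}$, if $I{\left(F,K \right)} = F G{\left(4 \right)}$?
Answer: $-6848$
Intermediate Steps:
$I{\left(F,K \right)} = 16 F$ ($I{\left(F,K \right)} = F 4^{2} = F 16 = 16 F$)
$- I{\left(R,-31 \right)} = - 16 \cdot 428 = \left(-1\right) 6848 = -6848$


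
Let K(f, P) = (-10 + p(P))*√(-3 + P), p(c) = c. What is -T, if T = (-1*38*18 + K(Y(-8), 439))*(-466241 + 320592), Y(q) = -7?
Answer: -99623916 + 124966842*√109 ≈ 1.2051e+9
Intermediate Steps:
K(f, P) = √(-3 + P)*(-10 + P) (K(f, P) = (-10 + P)*√(-3 + P) = √(-3 + P)*(-10 + P))
T = 99623916 - 124966842*√109 (T = (-1*38*18 + √(-3 + 439)*(-10 + 439))*(-466241 + 320592) = (-38*18 + √436*429)*(-145649) = (-684 + (2*√109)*429)*(-145649) = (-684 + 858*√109)*(-145649) = 99623916 - 124966842*√109 ≈ -1.2051e+9)
-T = -(99623916 - 124966842*√109) = -99623916 + 124966842*√109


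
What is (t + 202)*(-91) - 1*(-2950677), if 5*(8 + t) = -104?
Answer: 14674579/5 ≈ 2.9349e+6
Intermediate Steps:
t = -144/5 (t = -8 + (⅕)*(-104) = -8 - 104/5 = -144/5 ≈ -28.800)
(t + 202)*(-91) - 1*(-2950677) = (-144/5 + 202)*(-91) - 1*(-2950677) = (866/5)*(-91) + 2950677 = -78806/5 + 2950677 = 14674579/5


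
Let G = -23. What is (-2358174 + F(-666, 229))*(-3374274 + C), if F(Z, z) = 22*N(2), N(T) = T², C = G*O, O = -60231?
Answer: 4690141088646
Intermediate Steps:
C = 1385313 (C = -23*(-60231) = 1385313)
F(Z, z) = 88 (F(Z, z) = 22*2² = 22*4 = 88)
(-2358174 + F(-666, 229))*(-3374274 + C) = (-2358174 + 88)*(-3374274 + 1385313) = -2358086*(-1988961) = 4690141088646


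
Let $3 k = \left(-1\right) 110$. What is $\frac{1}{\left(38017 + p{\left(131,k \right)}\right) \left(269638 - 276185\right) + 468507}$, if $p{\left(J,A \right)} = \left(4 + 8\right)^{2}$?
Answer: $- \frac{1}{249371560} \approx -4.0101 \cdot 10^{-9}$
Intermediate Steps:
$k = - \frac{110}{3}$ ($k = \frac{\left(-1\right) 110}{3} = \frac{1}{3} \left(-110\right) = - \frac{110}{3} \approx -36.667$)
$p{\left(J,A \right)} = 144$ ($p{\left(J,A \right)} = 12^{2} = 144$)
$\frac{1}{\left(38017 + p{\left(131,k \right)}\right) \left(269638 - 276185\right) + 468507} = \frac{1}{\left(38017 + 144\right) \left(269638 - 276185\right) + 468507} = \frac{1}{38161 \left(-6547\right) + 468507} = \frac{1}{-249840067 + 468507} = \frac{1}{-249371560} = - \frac{1}{249371560}$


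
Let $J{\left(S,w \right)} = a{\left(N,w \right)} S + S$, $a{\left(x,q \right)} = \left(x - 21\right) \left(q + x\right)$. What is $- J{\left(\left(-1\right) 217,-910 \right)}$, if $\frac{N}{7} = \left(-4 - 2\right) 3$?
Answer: $33047581$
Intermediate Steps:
$N = -126$ ($N = 7 \left(-4 - 2\right) 3 = 7 \left(\left(-6\right) 3\right) = 7 \left(-18\right) = -126$)
$a{\left(x,q \right)} = \left(-21 + x\right) \left(q + x\right)$
$J{\left(S,w \right)} = S + S \left(18522 - 147 w\right)$ ($J{\left(S,w \right)} = \left(\left(-126\right)^{2} - 21 w - -2646 + w \left(-126\right)\right) S + S = \left(15876 - 21 w + 2646 - 126 w\right) S + S = \left(18522 - 147 w\right) S + S = S \left(18522 - 147 w\right) + S = S + S \left(18522 - 147 w\right)$)
$- J{\left(\left(-1\right) 217,-910 \right)} = - \left(-1\right) 217 \left(18523 - -133770\right) = - \left(-217\right) \left(18523 + 133770\right) = - \left(-217\right) 152293 = \left(-1\right) \left(-33047581\right) = 33047581$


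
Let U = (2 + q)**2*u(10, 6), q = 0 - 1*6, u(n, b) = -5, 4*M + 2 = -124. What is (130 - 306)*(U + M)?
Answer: 19624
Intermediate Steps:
M = -63/2 (M = -1/2 + (1/4)*(-124) = -1/2 - 31 = -63/2 ≈ -31.500)
q = -6 (q = 0 - 6 = -6)
U = -80 (U = (2 - 6)**2*(-5) = (-4)**2*(-5) = 16*(-5) = -80)
(130 - 306)*(U + M) = (130 - 306)*(-80 - 63/2) = -176*(-223/2) = 19624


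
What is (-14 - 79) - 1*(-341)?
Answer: 248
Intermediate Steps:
(-14 - 79) - 1*(-341) = -93 + 341 = 248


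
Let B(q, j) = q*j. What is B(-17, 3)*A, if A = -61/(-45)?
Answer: -1037/15 ≈ -69.133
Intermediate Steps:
B(q, j) = j*q
A = 61/45 (A = -61*(-1/45) = 61/45 ≈ 1.3556)
B(-17, 3)*A = (3*(-17))*(61/45) = -51*61/45 = -1037/15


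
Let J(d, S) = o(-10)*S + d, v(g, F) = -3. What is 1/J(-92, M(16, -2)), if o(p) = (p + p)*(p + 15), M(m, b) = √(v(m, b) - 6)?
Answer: -23/24616 + 75*I/24616 ≈ -0.00093435 + 0.0030468*I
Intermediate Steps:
M(m, b) = 3*I (M(m, b) = √(-3 - 6) = √(-9) = 3*I)
o(p) = 2*p*(15 + p) (o(p) = (2*p)*(15 + p) = 2*p*(15 + p))
J(d, S) = d - 100*S (J(d, S) = (2*(-10)*(15 - 10))*S + d = (2*(-10)*5)*S + d = -100*S + d = d - 100*S)
1/J(-92, M(16, -2)) = 1/(-92 - 300*I) = (-92 + 300*I)/98464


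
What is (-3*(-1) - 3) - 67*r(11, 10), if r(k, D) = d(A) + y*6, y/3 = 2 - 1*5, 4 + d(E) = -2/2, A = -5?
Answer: 3953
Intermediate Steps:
d(E) = -5 (d(E) = -4 - 2/2 = -4 - 2*½ = -4 - 1 = -5)
y = -9 (y = 3*(2 - 1*5) = 3*(2 - 5) = 3*(-3) = -9)
r(k, D) = -59 (r(k, D) = -5 - 9*6 = -5 - 54 = -59)
(-3*(-1) - 3) - 67*r(11, 10) = (-3*(-1) - 3) - 67*(-59) = (3 - 3) + 3953 = 0 + 3953 = 3953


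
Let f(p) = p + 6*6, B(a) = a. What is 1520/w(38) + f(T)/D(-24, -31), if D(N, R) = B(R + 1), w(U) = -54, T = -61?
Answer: -1475/54 ≈ -27.315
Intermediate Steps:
f(p) = 36 + p (f(p) = p + 36 = 36 + p)
D(N, R) = 1 + R (D(N, R) = R + 1 = 1 + R)
1520/w(38) + f(T)/D(-24, -31) = 1520/(-54) + (36 - 61)/(1 - 31) = 1520*(-1/54) - 25/(-30) = -760/27 - 25*(-1/30) = -760/27 + 5/6 = -1475/54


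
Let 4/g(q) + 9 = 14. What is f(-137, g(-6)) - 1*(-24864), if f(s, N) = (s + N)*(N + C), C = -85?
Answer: 908301/25 ≈ 36332.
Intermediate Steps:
g(q) = ⅘ (g(q) = 4/(-9 + 14) = 4/5 = 4*(⅕) = ⅘)
f(s, N) = (-85 + N)*(N + s) (f(s, N) = (s + N)*(N - 85) = (N + s)*(-85 + N) = (-85 + N)*(N + s))
f(-137, g(-6)) - 1*(-24864) = ((⅘)² - 85*⅘ - 85*(-137) + (⅘)*(-137)) - 1*(-24864) = (16/25 - 68 + 11645 - 548/5) + 24864 = 286701/25 + 24864 = 908301/25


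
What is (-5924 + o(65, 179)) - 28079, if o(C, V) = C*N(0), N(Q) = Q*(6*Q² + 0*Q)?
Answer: -34003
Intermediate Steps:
N(Q) = 6*Q³ (N(Q) = Q*(6*Q² + 0) = Q*(6*Q²) = 6*Q³)
o(C, V) = 0 (o(C, V) = C*(6*0³) = C*(6*0) = C*0 = 0)
(-5924 + o(65, 179)) - 28079 = (-5924 + 0) - 28079 = -5924 - 28079 = -34003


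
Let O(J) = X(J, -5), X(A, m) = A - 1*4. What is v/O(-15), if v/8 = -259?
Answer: 2072/19 ≈ 109.05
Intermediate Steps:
v = -2072 (v = 8*(-259) = -2072)
X(A, m) = -4 + A (X(A, m) = A - 4 = -4 + A)
O(J) = -4 + J
v/O(-15) = -2072/(-4 - 15) = -2072/(-19) = -2072*(-1/19) = 2072/19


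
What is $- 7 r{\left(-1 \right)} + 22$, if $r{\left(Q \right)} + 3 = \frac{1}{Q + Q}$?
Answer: $\frac{93}{2} \approx 46.5$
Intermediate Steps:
$r{\left(Q \right)} = -3 + \frac{1}{2 Q}$ ($r{\left(Q \right)} = -3 + \frac{1}{Q + Q} = -3 + \frac{1}{2 Q}$)
$- 7 r{\left(-1 \right)} + 22 = - 7 \left(-3 + \frac{1}{2 \left(-1\right)}\right) + 22 = - 7 \left(-3 + \frac{1}{2} \left(-1\right)\right) + 22 = - 7 \left(-3 - \frac{1}{2}\right) + 22 = \left(-7\right) \left(- \frac{7}{2}\right) + 22 = \frac{49}{2} + 22 = \frac{93}{2}$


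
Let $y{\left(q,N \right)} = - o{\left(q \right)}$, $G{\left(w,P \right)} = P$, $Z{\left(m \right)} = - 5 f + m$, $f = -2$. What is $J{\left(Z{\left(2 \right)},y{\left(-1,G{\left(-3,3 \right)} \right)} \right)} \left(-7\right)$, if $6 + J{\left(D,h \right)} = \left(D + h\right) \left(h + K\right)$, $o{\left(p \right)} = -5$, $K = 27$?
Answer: $-3766$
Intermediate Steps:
$Z{\left(m \right)} = 10 + m$ ($Z{\left(m \right)} = \left(-5\right) \left(-2\right) + m = 10 + m$)
$y{\left(q,N \right)} = 5$ ($y{\left(q,N \right)} = \left(-1\right) \left(-5\right) = 5$)
$J{\left(D,h \right)} = -6 + \left(27 + h\right) \left(D + h\right)$ ($J{\left(D,h \right)} = -6 + \left(D + h\right) \left(h + 27\right) = -6 + \left(D + h\right) \left(27 + h\right) = -6 + \left(27 + h\right) \left(D + h\right)$)
$J{\left(Z{\left(2 \right)},y{\left(-1,G{\left(-3,3 \right)} \right)} \right)} \left(-7\right) = \left(-6 + 5^{2} + 27 \left(10 + 2\right) + 27 \cdot 5 + \left(10 + 2\right) 5\right) \left(-7\right) = \left(-6 + 25 + 27 \cdot 12 + 135 + 12 \cdot 5\right) \left(-7\right) = \left(-6 + 25 + 324 + 135 + 60\right) \left(-7\right) = 538 \left(-7\right) = -3766$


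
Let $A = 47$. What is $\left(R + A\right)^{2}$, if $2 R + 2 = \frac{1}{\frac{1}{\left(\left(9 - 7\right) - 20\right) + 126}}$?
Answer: $10000$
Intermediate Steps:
$R = 53$ ($R = -1 + \frac{1}{2 \frac{1}{\left(\left(9 - 7\right) - 20\right) + 126}} = -1 + \frac{1}{2 \frac{1}{\left(2 - 20\right) + 126}} = -1 + \frac{1}{2 \frac{1}{-18 + 126}} = -1 + \frac{1}{2 \cdot \frac{1}{108}} = -1 + \frac{\frac{1}{\frac{1}{108}}}{2} = -1 + \frac{1}{2} \cdot 108 = -1 + 54 = 53$)
$\left(R + A\right)^{2} = \left(53 + 47\right)^{2} = 100^{2} = 10000$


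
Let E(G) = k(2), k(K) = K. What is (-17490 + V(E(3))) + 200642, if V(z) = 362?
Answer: 183514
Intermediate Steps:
E(G) = 2
(-17490 + V(E(3))) + 200642 = (-17490 + 362) + 200642 = -17128 + 200642 = 183514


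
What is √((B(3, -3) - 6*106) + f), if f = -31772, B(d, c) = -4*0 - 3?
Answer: I*√32411 ≈ 180.03*I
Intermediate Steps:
B(d, c) = -3 (B(d, c) = 0 - 3 = -3)
√((B(3, -3) - 6*106) + f) = √((-3 - 6*106) - 31772) = √((-3 - 636) - 31772) = √(-639 - 31772) = √(-32411) = I*√32411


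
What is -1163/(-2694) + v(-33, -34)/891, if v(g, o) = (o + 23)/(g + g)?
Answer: 518341/1200177 ≈ 0.43189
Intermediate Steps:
v(g, o) = (23 + o)/(2*g) (v(g, o) = (23 + o)/((2*g)) = (23 + o)*(1/(2*g)) = (23 + o)/(2*g))
-1163/(-2694) + v(-33, -34)/891 = -1163/(-2694) + ((½)*(23 - 34)/(-33))/891 = -1163*(-1/2694) + ((½)*(-1/33)*(-11))*(1/891) = 1163/2694 + (⅙)*(1/891) = 1163/2694 + 1/5346 = 518341/1200177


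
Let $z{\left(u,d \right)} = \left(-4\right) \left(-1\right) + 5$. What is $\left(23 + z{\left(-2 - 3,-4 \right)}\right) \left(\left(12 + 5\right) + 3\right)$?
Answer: $640$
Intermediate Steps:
$z{\left(u,d \right)} = 9$ ($z{\left(u,d \right)} = 4 + 5 = 9$)
$\left(23 + z{\left(-2 - 3,-4 \right)}\right) \left(\left(12 + 5\right) + 3\right) = \left(23 + 9\right) \left(\left(12 + 5\right) + 3\right) = 32 \left(17 + 3\right) = 32 \cdot 20 = 640$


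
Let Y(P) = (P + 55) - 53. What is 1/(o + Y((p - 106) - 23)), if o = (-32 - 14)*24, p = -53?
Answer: -1/1284 ≈ -0.00077882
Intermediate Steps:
Y(P) = 2 + P (Y(P) = (55 + P) - 53 = 2 + P)
o = -1104 (o = -46*24 = -1104)
1/(o + Y((p - 106) - 23)) = 1/(-1104 + (2 + ((-53 - 106) - 23))) = 1/(-1104 + (2 + (-159 - 23))) = 1/(-1104 + (2 - 182)) = 1/(-1104 - 180) = 1/(-1284) = -1/1284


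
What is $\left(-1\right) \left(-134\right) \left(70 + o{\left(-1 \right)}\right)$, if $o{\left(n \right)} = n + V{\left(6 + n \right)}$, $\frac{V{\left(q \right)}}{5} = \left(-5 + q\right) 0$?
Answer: $9246$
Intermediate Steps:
$V{\left(q \right)} = 0$ ($V{\left(q \right)} = 5 \left(-5 + q\right) 0 = 5 \cdot 0 = 0$)
$o{\left(n \right)} = n$ ($o{\left(n \right)} = n + 0 = n$)
$\left(-1\right) \left(-134\right) \left(70 + o{\left(-1 \right)}\right) = \left(-1\right) \left(-134\right) \left(70 - 1\right) = 134 \cdot 69 = 9246$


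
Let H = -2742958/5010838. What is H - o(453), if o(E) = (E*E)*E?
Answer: -232902942361142/2505419 ≈ -9.2960e+7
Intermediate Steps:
o(E) = E³ (o(E) = E²*E = E³)
H = -1371479/2505419 (H = -2742958*1/5010838 = -1371479/2505419 ≈ -0.54741)
H - o(453) = -1371479/2505419 - 1*453³ = -1371479/2505419 - 1*92959677 = -1371479/2505419 - 92959677 = -232902942361142/2505419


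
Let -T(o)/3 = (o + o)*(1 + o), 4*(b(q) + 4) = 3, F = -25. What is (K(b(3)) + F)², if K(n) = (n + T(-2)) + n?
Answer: 7569/4 ≈ 1892.3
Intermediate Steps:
b(q) = -13/4 (b(q) = -4 + (¼)*3 = -4 + ¾ = -13/4)
T(o) = -6*o*(1 + o) (T(o) = -3*(o + o)*(1 + o) = -3*2*o*(1 + o) = -6*o*(1 + o))
K(n) = -12 + 2*n (K(n) = (n - 6*(-2)*(1 - 2)) + n = (n - 6*(-2)*(-1)) + n = (n - 12) + n = (-12 + n) + n = -12 + 2*n)
(K(b(3)) + F)² = ((-12 + 2*(-13/4)) - 25)² = ((-12 - 13/2) - 25)² = (-37/2 - 25)² = (-87/2)² = 7569/4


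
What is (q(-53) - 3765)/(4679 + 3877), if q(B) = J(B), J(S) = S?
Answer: -83/186 ≈ -0.44624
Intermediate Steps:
q(B) = B
(q(-53) - 3765)/(4679 + 3877) = (-53 - 3765)/(4679 + 3877) = -3818/8556 = -3818*1/8556 = -83/186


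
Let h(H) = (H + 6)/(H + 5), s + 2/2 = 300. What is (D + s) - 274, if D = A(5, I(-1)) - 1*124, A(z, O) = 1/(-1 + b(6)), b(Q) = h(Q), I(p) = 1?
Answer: -88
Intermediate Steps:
s = 299 (s = -1 + 300 = 299)
h(H) = (6 + H)/(5 + H)
b(Q) = (6 + Q)/(5 + Q)
A(z, O) = 11 (A(z, O) = 1/(-1 + (6 + 6)/(5 + 6)) = 1/(-1 + 12/11) = 1/(1/11) = 11)
D = -113 (D = 11 - 1*124 = 11 - 124 = -113)
(D + s) - 274 = (-113 + 299) - 274 = 186 - 274 = -88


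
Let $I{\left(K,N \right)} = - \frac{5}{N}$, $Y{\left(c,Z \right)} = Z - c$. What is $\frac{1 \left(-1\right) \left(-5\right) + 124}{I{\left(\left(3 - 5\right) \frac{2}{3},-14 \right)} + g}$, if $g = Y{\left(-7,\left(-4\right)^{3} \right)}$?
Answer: $- \frac{1806}{793} \approx -2.2774$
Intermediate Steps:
$g = -57$ ($g = \left(-4\right)^{3} - -7 = -64 + 7 = -57$)
$\frac{1 \left(-1\right) \left(-5\right) + 124}{I{\left(\left(3 - 5\right) \frac{2}{3},-14 \right)} + g} = \frac{1 \left(-1\right) \left(-5\right) + 124}{- \frac{5}{-14} - 57} = \frac{\left(-1\right) \left(-5\right) + 124}{\left(-5\right) \left(- \frac{1}{14}\right) - 57} = \frac{5 + 124}{\frac{5}{14} - 57} = \frac{129}{- \frac{793}{14}} = 129 \left(- \frac{14}{793}\right) = - \frac{1806}{793}$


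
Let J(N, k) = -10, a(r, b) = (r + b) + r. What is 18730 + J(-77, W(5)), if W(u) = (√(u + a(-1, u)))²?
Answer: 18720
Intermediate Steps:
a(r, b) = b + 2*r (a(r, b) = (b + r) + r = b + 2*r)
W(u) = -2 + 2*u (W(u) = (√(u + (u + 2*(-1))))² = (√(u + (u - 2)))² = (√(u + (-2 + u)))² = (√(-2 + 2*u))² = -2 + 2*u)
18730 + J(-77, W(5)) = 18730 - 10 = 18720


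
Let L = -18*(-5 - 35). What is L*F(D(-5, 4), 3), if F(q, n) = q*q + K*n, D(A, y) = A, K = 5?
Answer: 28800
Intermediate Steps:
F(q, n) = q² + 5*n (F(q, n) = q*q + 5*n = q² + 5*n)
L = 720 (L = -18*(-40) = 720)
L*F(D(-5, 4), 3) = 720*((-5)² + 5*3) = 720*(25 + 15) = 720*40 = 28800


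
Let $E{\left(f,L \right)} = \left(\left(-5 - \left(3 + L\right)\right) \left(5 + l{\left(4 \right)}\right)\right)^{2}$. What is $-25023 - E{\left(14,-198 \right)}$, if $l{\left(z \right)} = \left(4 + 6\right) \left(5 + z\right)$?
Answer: $-325827523$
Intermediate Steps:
$l{\left(z \right)} = 50 + 10 z$ ($l{\left(z \right)} = 10 \left(5 + z\right) = 50 + 10 z$)
$E{\left(f,L \right)} = \left(-760 - 95 L\right)^{2}$ ($E{\left(f,L \right)} = \left(\left(-5 - \left(3 + L\right)\right) \left(5 + \left(50 + 10 \cdot 4\right)\right)\right)^{2} = \left(\left(-8 - L\right) \left(5 + \left(50 + 40\right)\right)\right)^{2} = \left(\left(-8 - L\right) \left(5 + 90\right)\right)^{2} = \left(\left(-8 - L\right) 95\right)^{2} = \left(-760 - 95 L\right)^{2}$)
$-25023 - E{\left(14,-198 \right)} = -25023 - 9025 \left(8 - 198\right)^{2} = -25023 - 9025 \left(-190\right)^{2} = -25023 - 9025 \cdot 36100 = -25023 - 325802500 = -325827523$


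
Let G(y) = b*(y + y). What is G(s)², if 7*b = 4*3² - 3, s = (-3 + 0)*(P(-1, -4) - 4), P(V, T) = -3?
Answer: 39204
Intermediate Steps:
s = 21 (s = (-3 + 0)*(-3 - 4) = -3*(-7) = 21)
b = 33/7 (b = (4*3² - 3)/7 = (4*9 - 3)/7 = (36 - 3)/7 = (⅐)*33 = 33/7 ≈ 4.7143)
G(y) = 66*y/7 (G(y) = 33*(y + y)/7 = 33*(2*y)/7 = 66*y/7)
G(s)² = ((66/7)*21)² = 198² = 39204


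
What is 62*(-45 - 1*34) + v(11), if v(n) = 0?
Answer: -4898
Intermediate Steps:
62*(-45 - 1*34) + v(11) = 62*(-45 - 1*34) + 0 = 62*(-45 - 34) + 0 = 62*(-79) + 0 = -4898 + 0 = -4898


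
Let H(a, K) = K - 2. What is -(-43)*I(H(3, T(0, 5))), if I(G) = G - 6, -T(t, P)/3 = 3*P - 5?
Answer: -1634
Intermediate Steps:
T(t, P) = 15 - 9*P (T(t, P) = -3*(3*P - 5) = -3*(-5 + 3*P) = 15 - 9*P)
H(a, K) = -2 + K
I(G) = -6 + G
-(-43)*I(H(3, T(0, 5))) = -(-43)*(-6 + (-2 + (15 - 9*5))) = -(-43)*(-6 + (-2 + (15 - 45))) = -(-43)*(-6 + (-2 - 30)) = -(-43)*(-6 - 32) = -(-43)*(-38) = -43*38 = -1634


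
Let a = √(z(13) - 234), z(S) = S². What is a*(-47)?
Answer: -47*I*√65 ≈ -378.93*I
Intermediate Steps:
a = I*√65 (a = √(13² - 234) = √(169 - 234) = √(-65) = I*√65 ≈ 8.0623*I)
a*(-47) = (I*√65)*(-47) = -47*I*√65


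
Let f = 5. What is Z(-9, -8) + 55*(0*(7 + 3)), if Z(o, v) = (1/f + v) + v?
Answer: -79/5 ≈ -15.800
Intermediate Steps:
Z(o, v) = ⅕ + 2*v (Z(o, v) = (1/5 + v) + v = (1*(⅕) + v) + v = (⅕ + v) + v = ⅕ + 2*v)
Z(-9, -8) + 55*(0*(7 + 3)) = (⅕ + 2*(-8)) + 55*(0*(7 + 3)) = (⅕ - 16) + 55*(0*10) = -79/5 + 55*0 = -79/5 + 0 = -79/5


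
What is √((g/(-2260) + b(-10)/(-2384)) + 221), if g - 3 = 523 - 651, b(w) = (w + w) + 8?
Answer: √62667196141/16837 ≈ 14.868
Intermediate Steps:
b(w) = 8 + 2*w (b(w) = 2*w + 8 = 8 + 2*w)
g = -125 (g = 3 + (523 - 651) = 3 - 128 = -125)
√((g/(-2260) + b(-10)/(-2384)) + 221) = √((-125/(-2260) + (8 + 2*(-10))/(-2384)) + 221) = √((-125*(-1/2260) + (8 - 20)*(-1/2384)) + 221) = √((25/452 - 12*(-1/2384)) + 221) = √((25/452 + 3/596) + 221) = √(1016/16837 + 221) = √(3721993/16837) = √62667196141/16837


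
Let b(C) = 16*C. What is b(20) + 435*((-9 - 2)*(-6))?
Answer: 29030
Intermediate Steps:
b(20) + 435*((-9 - 2)*(-6)) = 16*20 + 435*((-9 - 2)*(-6)) = 320 + 435*(-11*(-6)) = 320 + 435*66 = 320 + 28710 = 29030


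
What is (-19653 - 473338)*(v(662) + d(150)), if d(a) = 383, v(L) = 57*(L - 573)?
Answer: -2689758896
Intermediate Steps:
v(L) = -32661 + 57*L (v(L) = 57*(-573 + L) = -32661 + 57*L)
(-19653 - 473338)*(v(662) + d(150)) = (-19653 - 473338)*((-32661 + 57*662) + 383) = -492991*((-32661 + 37734) + 383) = -492991*(5073 + 383) = -492991*5456 = -2689758896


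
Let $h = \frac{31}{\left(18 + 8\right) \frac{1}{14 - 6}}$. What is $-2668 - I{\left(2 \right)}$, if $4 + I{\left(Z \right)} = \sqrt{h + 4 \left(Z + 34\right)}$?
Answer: $-2664 - \frac{2 \sqrt{6487}}{13} \approx -2676.4$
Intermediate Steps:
$h = \frac{124}{13}$ ($h = \frac{31}{26 \cdot \frac{1}{8}} = \frac{31}{\frac{13}{4}} = 31 \cdot \frac{4}{13} = \frac{124}{13} \approx 9.5385$)
$I{\left(Z \right)} = -4 + \sqrt{\frac{1892}{13} + 4 Z}$ ($I{\left(Z \right)} = -4 + \sqrt{\frac{124}{13} + 4 \left(Z + 34\right)} = -4 + \sqrt{\frac{124}{13} + 4 \left(34 + Z\right)} = -4 + \sqrt{\frac{124}{13} + \left(136 + 4 Z\right)} = -4 + \sqrt{\frac{1892}{13} + 4 Z}$)
$-2668 - I{\left(2 \right)} = -2668 - \left(-4 + \frac{2 \sqrt{6149 + 169 \cdot 2}}{13}\right) = -2668 - \left(-4 + \frac{2 \sqrt{6149 + 338}}{13}\right) = -2668 - \left(-4 + \frac{2 \sqrt{6487}}{13}\right) = -2668 + \left(4 - \frac{2 \sqrt{6487}}{13}\right) = -2664 - \frac{2 \sqrt{6487}}{13}$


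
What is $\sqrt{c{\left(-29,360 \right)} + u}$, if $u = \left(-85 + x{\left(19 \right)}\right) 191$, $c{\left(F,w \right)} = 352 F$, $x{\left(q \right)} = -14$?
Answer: $i \sqrt{29117} \approx 170.64 i$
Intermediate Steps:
$u = -18909$ ($u = \left(-85 - 14\right) 191 = \left(-99\right) 191 = -18909$)
$\sqrt{c{\left(-29,360 \right)} + u} = \sqrt{352 \left(-29\right) - 18909} = \sqrt{-10208 - 18909} = \sqrt{-29117} = i \sqrt{29117}$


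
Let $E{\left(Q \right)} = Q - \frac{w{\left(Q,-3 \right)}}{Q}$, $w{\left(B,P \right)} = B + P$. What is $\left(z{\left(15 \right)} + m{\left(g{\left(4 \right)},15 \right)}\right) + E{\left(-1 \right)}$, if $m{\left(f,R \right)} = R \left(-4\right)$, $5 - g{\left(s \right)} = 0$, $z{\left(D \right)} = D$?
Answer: $-50$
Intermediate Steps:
$g{\left(s \right)} = 5$ ($g{\left(s \right)} = 5 - 0 = 5 + 0 = 5$)
$m{\left(f,R \right)} = - 4 R$
$E{\left(Q \right)} = Q - \frac{-3 + Q}{Q}$ ($E{\left(Q \right)} = Q - \frac{Q - 3}{Q} = Q - \frac{-3 + Q}{Q}$)
$\left(z{\left(15 \right)} + m{\left(g{\left(4 \right)},15 \right)}\right) + E{\left(-1 \right)} = \left(15 - 60\right) - \left(2 + 3\right) = \left(15 - 60\right) - 5 = -45 - 5 = -50$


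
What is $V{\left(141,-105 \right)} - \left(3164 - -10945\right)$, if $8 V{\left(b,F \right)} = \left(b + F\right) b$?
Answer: $- \frac{26949}{2} \approx -13475.0$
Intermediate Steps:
$V{\left(b,F \right)} = \frac{b \left(F + b\right)}{8}$ ($V{\left(b,F \right)} = \frac{\left(b + F\right) b}{8} = \frac{\left(F + b\right) b}{8} = \frac{b \left(F + b\right)}{8}$)
$V{\left(141,-105 \right)} - \left(3164 - -10945\right) = \frac{1}{8} \cdot 141 \left(-105 + 141\right) - \left(3164 - -10945\right) = \frac{1}{8} \cdot 141 \cdot 36 - \left(3164 + 10945\right) = \frac{1269}{2} - 14109 = - \frac{26949}{2}$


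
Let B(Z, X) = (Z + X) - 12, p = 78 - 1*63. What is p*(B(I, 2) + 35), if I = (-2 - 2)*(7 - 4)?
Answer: 195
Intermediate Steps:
p = 15 (p = 78 - 63 = 15)
I = -12 (I = -4*3 = -12)
B(Z, X) = -12 + X + Z (B(Z, X) = (X + Z) - 12 = -12 + X + Z)
p*(B(I, 2) + 35) = 15*((-12 + 2 - 12) + 35) = 15*(-22 + 35) = 15*13 = 195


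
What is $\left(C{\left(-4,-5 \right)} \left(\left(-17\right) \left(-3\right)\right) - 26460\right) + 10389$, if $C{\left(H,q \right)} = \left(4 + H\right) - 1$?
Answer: $-16122$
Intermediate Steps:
$C{\left(H,q \right)} = 3 + H$
$\left(C{\left(-4,-5 \right)} \left(\left(-17\right) \left(-3\right)\right) - 26460\right) + 10389 = \left(\left(3 - 4\right) \left(\left(-17\right) \left(-3\right)\right) - 26460\right) + 10389 = \left(\left(-1\right) 51 - 26460\right) + 10389 = \left(-51 - 26460\right) + 10389 = -26511 + 10389 = -16122$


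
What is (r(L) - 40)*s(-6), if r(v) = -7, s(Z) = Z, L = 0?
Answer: 282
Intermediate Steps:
(r(L) - 40)*s(-6) = (-7 - 40)*(-6) = -47*(-6) = 282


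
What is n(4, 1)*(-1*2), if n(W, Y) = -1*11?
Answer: 22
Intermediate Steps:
n(W, Y) = -11
n(4, 1)*(-1*2) = -(-11)*2 = -11*(-2) = 22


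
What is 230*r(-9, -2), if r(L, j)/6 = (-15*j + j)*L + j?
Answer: -350520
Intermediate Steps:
r(L, j) = 6*j - 84*L*j (r(L, j) = 6*((-15*j + j)*L + j) = 6*((-14*j)*L + j) = 6*(-14*L*j + j) = 6*(j - 14*L*j) = 6*j - 84*L*j)
230*r(-9, -2) = 230*(6*(-2)*(1 - 14*(-9))) = 230*(6*(-2)*(1 + 126)) = 230*(6*(-2)*127) = 230*(-1524) = -350520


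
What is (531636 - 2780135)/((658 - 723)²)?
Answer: -2248499/4225 ≈ -532.19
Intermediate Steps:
(531636 - 2780135)/((658 - 723)²) = -2248499/((-65)²) = -2248499/4225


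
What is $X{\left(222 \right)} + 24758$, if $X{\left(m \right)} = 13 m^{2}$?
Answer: $665450$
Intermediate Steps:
$X{\left(222 \right)} + 24758 = 13 \cdot 222^{2} + 24758 = 13 \cdot 49284 + 24758 = 640692 + 24758 = 665450$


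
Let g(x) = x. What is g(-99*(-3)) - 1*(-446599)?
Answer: 446896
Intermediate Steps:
g(-99*(-3)) - 1*(-446599) = -99*(-3) - 1*(-446599) = 297 + 446599 = 446896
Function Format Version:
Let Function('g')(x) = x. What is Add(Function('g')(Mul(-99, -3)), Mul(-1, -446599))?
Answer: 446896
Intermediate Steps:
Add(Function('g')(Mul(-99, -3)), Mul(-1, -446599)) = Add(Mul(-99, -3), Mul(-1, -446599)) = Add(297, 446599) = 446896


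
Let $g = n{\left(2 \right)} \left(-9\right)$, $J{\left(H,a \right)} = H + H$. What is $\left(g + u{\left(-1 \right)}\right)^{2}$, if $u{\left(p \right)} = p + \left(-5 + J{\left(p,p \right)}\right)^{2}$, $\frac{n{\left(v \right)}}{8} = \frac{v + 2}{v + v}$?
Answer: $576$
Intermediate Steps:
$J{\left(H,a \right)} = 2 H$
$n{\left(v \right)} = \frac{4 \left(2 + v\right)}{v}$ ($n{\left(v \right)} = 8 \frac{v + 2}{v + v} = 8 \frac{2 + v}{2 v} = \frac{4 \left(2 + v\right)}{v}$)
$u{\left(p \right)} = p + \left(-5 + 2 p\right)^{2}$
$g = -72$ ($g = \left(4 + \frac{8}{2}\right) \left(-9\right) = \left(4 + 8 \cdot \frac{1}{2}\right) \left(-9\right) = \left(4 + 4\right) \left(-9\right) = 8 \left(-9\right) = -72$)
$\left(g + u{\left(-1 \right)}\right)^{2} = \left(-72 - \left(1 - \left(-5 + 2 \left(-1\right)\right)^{2}\right)\right)^{2} = \left(-72 - \left(1 - \left(-5 - 2\right)^{2}\right)\right)^{2} = \left(-72 - \left(1 - \left(-7\right)^{2}\right)\right)^{2} = \left(-72 + \left(-1 + 49\right)\right)^{2} = \left(-72 + 48\right)^{2} = \left(-24\right)^{2} = 576$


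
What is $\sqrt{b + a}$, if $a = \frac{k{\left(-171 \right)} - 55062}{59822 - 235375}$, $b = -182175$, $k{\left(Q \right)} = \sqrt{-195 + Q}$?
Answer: $\frac{\sqrt{-5614415390705289 - 175553 i \sqrt{366}}}{175553} \approx 1.2766 \cdot 10^{-7} - 426.82 i$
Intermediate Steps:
$a = \frac{7866}{25079} - \frac{i \sqrt{366}}{175553}$ ($a = \frac{\sqrt{-195 - 171} - 55062}{59822 - 235375} = \frac{\sqrt{-366} - 55062}{-175553} = \left(i \sqrt{366} - 55062\right) \left(- \frac{1}{175553}\right) = \left(-55062 + i \sqrt{366}\right) \left(- \frac{1}{175553}\right) = \frac{7866}{25079} - \frac{i \sqrt{366}}{175553} \approx 0.31365 - 0.00010898 i$)
$\sqrt{b + a} = \sqrt{-182175 + \left(\frac{7866}{25079} - \frac{i \sqrt{366}}{175553}\right)} = \sqrt{- \frac{4568758959}{25079} - \frac{i \sqrt{366}}{175553}}$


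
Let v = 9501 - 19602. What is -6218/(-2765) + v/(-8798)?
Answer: 82635229/24326470 ≈ 3.3969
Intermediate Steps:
v = -10101
-6218/(-2765) + v/(-8798) = -6218/(-2765) - 10101/(-8798) = -6218*(-1/2765) - 10101*(-1/8798) = 6218/2765 + 10101/8798 = 82635229/24326470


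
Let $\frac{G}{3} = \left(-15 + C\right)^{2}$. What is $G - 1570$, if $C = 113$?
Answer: $27242$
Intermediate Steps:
$G = 28812$ ($G = 3 \left(-15 + 113\right)^{2} = 3 \cdot 98^{2} = 3 \cdot 9604 = 28812$)
$G - 1570 = 28812 - 1570 = 27242$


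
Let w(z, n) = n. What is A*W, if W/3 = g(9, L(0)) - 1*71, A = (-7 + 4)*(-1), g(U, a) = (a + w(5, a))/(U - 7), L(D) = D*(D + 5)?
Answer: -639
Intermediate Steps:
L(D) = D*(5 + D)
g(U, a) = 2*a/(-7 + U) (g(U, a) = (a + a)/(U - 7) = (2*a)/(-7 + U) = 2*a/(-7 + U))
A = 3 (A = -3*(-1) = 3)
W = -213 (W = 3*(2*(0*(5 + 0))/(-7 + 9) - 1*71) = 3*(2*(0*5)/2 - 71) = 3*(2*0*(½) - 71) = 3*(0 - 71) = 3*(-71) = -213)
A*W = 3*(-213) = -639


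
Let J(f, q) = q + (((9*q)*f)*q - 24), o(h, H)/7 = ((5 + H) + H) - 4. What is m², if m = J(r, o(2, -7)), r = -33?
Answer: 6049494423184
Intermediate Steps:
o(h, H) = 7 + 14*H (o(h, H) = 7*(((5 + H) + H) - 4) = 7*((5 + 2*H) - 4) = 7*(1 + 2*H) = 7 + 14*H)
J(f, q) = -24 + q + 9*f*q² (J(f, q) = q + ((9*f*q)*q - 24) = q + (9*f*q² - 24) = q + (-24 + 9*f*q²) = -24 + q + 9*f*q²)
m = -2459572 (m = -24 + (7 + 14*(-7)) + 9*(-33)*(7 + 14*(-7))² = -24 + (7 - 98) + 9*(-33)*(7 - 98)² = -24 - 91 + 9*(-33)*(-91)² = -24 - 91 + 9*(-33)*8281 = -24 - 91 - 2459457 = -2459572)
m² = (-2459572)² = 6049494423184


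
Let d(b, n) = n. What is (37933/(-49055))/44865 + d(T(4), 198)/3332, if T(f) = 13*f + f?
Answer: 217821208547/3666620389950 ≈ 0.059407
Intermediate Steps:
T(f) = 14*f
(37933/(-49055))/44865 + d(T(4), 198)/3332 = (37933/(-49055))/44865 + 198/3332 = (37933*(-1/49055))*(1/44865) + 198*(1/3332) = -37933/49055*1/44865 + 99/1666 = -37933/2200852575 + 99/1666 = 217821208547/3666620389950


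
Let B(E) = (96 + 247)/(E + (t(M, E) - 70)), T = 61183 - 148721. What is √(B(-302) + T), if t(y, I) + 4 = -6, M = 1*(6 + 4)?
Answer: I*√12774026138/382 ≈ 295.87*I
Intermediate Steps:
M = 10 (M = 1*10 = 10)
t(y, I) = -10 (t(y, I) = -4 - 6 = -10)
T = -87538
B(E) = 343/(-80 + E) (B(E) = (96 + 247)/(E + (-10 - 70)) = 343/(E - 80) = 343/(-80 + E))
√(B(-302) + T) = √(343/(-80 - 302) - 87538) = √(343/(-382) - 87538) = √(343*(-1/382) - 87538) = √(-343/382 - 87538) = √(-33439859/382) = I*√12774026138/382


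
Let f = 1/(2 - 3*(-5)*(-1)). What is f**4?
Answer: 1/28561 ≈ 3.5013e-5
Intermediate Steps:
f = -1/13 (f = 1/(2 + 15*(-1)) = 1/(2 - 15) = 1/(-13) = -1/13 ≈ -0.076923)
f**4 = (-1/13)**4 = 1/28561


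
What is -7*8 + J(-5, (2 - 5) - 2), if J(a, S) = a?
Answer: -61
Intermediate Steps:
-7*8 + J(-5, (2 - 5) - 2) = -7*8 - 5 = -56 - 5 = -61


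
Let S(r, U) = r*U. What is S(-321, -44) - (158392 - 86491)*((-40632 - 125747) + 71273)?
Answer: 6838230630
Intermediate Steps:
S(r, U) = U*r
S(-321, -44) - (158392 - 86491)*((-40632 - 125747) + 71273) = -44*(-321) - (158392 - 86491)*((-40632 - 125747) + 71273) = 14124 - 71901*(-166379 + 71273) = 14124 - 71901*(-95106) = 14124 - 1*(-6838216506) = 14124 + 6838216506 = 6838230630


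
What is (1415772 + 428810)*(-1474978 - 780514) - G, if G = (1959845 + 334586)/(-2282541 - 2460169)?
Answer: -19731760128437437809/4742710 ≈ -4.1604e+12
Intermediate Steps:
G = -2294431/4742710 (G = 2294431/(-4742710) = 2294431*(-1/4742710) = -2294431/4742710 ≈ -0.48378)
(1415772 + 428810)*(-1474978 - 780514) - G = (1415772 + 428810)*(-1474978 - 780514) - 1*(-2294431/4742710) = 1844582*(-2255492) + 2294431/4742710 = -4160439944344 + 2294431/4742710 = -19731760128437437809/4742710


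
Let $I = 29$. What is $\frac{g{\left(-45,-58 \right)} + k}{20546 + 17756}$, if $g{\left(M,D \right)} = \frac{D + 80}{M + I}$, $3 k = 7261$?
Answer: $\frac{58055}{919248} \approx 0.063155$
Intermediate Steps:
$k = \frac{7261}{3}$ ($k = \frac{1}{3} \cdot 7261 = \frac{7261}{3} \approx 2420.3$)
$g{\left(M,D \right)} = \frac{80 + D}{29 + M}$ ($g{\left(M,D \right)} = \frac{D + 80}{M + 29} = \frac{80 + D}{29 + M}$)
$\frac{g{\left(-45,-58 \right)} + k}{20546 + 17756} = \frac{\frac{80 - 58}{29 - 45} + \frac{7261}{3}}{20546 + 17756} = \frac{\frac{1}{-16} \cdot 22 + \frac{7261}{3}}{38302} = \left(\left(- \frac{1}{16}\right) 22 + \frac{7261}{3}\right) \frac{1}{38302} = \left(- \frac{11}{8} + \frac{7261}{3}\right) \frac{1}{38302} = \frac{58055}{24} \cdot \frac{1}{38302} = \frac{58055}{919248}$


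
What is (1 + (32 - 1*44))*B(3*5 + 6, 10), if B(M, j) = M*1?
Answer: -231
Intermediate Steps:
B(M, j) = M
(1 + (32 - 1*44))*B(3*5 + 6, 10) = (1 + (32 - 1*44))*(3*5 + 6) = (1 + (32 - 44))*(15 + 6) = (1 - 12)*21 = -11*21 = -231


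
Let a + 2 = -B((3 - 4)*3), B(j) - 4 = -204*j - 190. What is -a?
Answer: 428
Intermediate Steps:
B(j) = -186 - 204*j (B(j) = 4 + (-204*j - 190) = 4 + (-190 - 204*j) = -186 - 204*j)
a = -428 (a = -2 - (-186 - 204*(3 - 4)*3) = -2 - (-186 - (-204)*3) = -2 - (-186 - 204*(-3)) = -2 - (-186 + 612) = -2 - 1*426 = -2 - 426 = -428)
-a = -1*(-428) = 428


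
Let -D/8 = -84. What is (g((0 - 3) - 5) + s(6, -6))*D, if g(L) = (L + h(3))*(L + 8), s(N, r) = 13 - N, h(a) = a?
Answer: 4704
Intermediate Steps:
D = 672 (D = -8*(-84) = 672)
g(L) = (3 + L)*(8 + L) (g(L) = (L + 3)*(L + 8) = (3 + L)*(8 + L))
(g((0 - 3) - 5) + s(6, -6))*D = ((24 + ((0 - 3) - 5)² + 11*((0 - 3) - 5)) + (13 - 1*6))*672 = ((24 + (-3 - 5)² + 11*(-3 - 5)) + (13 - 6))*672 = ((24 + (-8)² + 11*(-8)) + 7)*672 = ((24 + 64 - 88) + 7)*672 = (0 + 7)*672 = 7*672 = 4704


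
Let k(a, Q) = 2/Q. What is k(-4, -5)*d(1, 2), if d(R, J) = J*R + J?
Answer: -8/5 ≈ -1.6000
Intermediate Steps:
d(R, J) = J + J*R
k(-4, -5)*d(1, 2) = (2/(-5))*(2*(1 + 1)) = (2*(-⅕))*(2*2) = -⅖*4 = -8/5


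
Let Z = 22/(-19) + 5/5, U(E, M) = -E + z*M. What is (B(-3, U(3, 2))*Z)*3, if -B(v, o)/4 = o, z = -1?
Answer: -180/19 ≈ -9.4737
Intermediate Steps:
U(E, M) = -E - M
B(v, o) = -4*o
Z = -3/19 (Z = 22*(-1/19) + 5*(⅕) = -22/19 + 1 = -3/19 ≈ -0.15789)
(B(-3, U(3, 2))*Z)*3 = (-4*(-1*3 - 1*2)*(-3/19))*3 = (-4*(-3 - 2)*(-3/19))*3 = (-4*(-5)*(-3/19))*3 = (20*(-3/19))*3 = -60/19*3 = -180/19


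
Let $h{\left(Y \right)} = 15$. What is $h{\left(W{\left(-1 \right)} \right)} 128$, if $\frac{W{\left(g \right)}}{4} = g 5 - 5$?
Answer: $1920$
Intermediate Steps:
$W{\left(g \right)} = -20 + 20 g$ ($W{\left(g \right)} = 4 \left(g 5 - 5\right) = 4 \left(5 g - 5\right) = 4 \left(-5 + 5 g\right) = -20 + 20 g$)
$h{\left(W{\left(-1 \right)} \right)} 128 = 15 \cdot 128 = 1920$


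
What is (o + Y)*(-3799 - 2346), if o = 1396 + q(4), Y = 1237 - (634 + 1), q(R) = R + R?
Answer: -12326870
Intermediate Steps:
q(R) = 2*R
Y = 602 (Y = 1237 - 1*635 = 1237 - 635 = 602)
o = 1404 (o = 1396 + 2*4 = 1396 + 8 = 1404)
(o + Y)*(-3799 - 2346) = (1404 + 602)*(-3799 - 2346) = 2006*(-6145) = -12326870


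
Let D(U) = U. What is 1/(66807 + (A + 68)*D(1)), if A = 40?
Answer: 1/66915 ≈ 1.4944e-5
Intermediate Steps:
1/(66807 + (A + 68)*D(1)) = 1/(66807 + (40 + 68)*1) = 1/(66807 + 108*1) = 1/(66807 + 108) = 1/66915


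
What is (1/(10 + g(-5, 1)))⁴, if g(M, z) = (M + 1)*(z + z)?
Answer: 1/16 ≈ 0.062500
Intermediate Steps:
g(M, z) = 2*z*(1 + M) (g(M, z) = (1 + M)*(2*z) = 2*z*(1 + M))
(1/(10 + g(-5, 1)))⁴ = (1/(10 + 2*1*(1 - 5)))⁴ = (1/(10 + 2*1*(-4)))⁴ = (1/(10 - 8))⁴ = (1/2)⁴ = (½)⁴ = 1/16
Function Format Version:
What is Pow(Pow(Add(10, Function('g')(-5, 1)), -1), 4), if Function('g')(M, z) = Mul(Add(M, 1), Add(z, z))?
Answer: Rational(1, 16) ≈ 0.062500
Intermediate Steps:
Function('g')(M, z) = Mul(2, z, Add(1, M)) (Function('g')(M, z) = Mul(Add(1, M), Mul(2, z)) = Mul(2, z, Add(1, M)))
Pow(Pow(Add(10, Function('g')(-5, 1)), -1), 4) = Pow(Pow(Add(10, Mul(2, 1, Add(1, -5))), -1), 4) = Pow(Pow(Add(10, Mul(2, 1, -4)), -1), 4) = Pow(Pow(Add(10, -8), -1), 4) = Pow(Pow(2, -1), 4) = Pow(Rational(1, 2), 4) = Rational(1, 16)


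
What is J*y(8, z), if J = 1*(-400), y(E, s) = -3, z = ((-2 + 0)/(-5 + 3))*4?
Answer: 1200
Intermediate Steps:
z = 4 (z = -2/(-2)*4 = -2*(-1/2)*4 = 1*4 = 4)
J = -400
J*y(8, z) = -400*(-3) = 1200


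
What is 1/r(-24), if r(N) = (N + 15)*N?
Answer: 1/216 ≈ 0.0046296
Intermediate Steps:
r(N) = N*(15 + N) (r(N) = (15 + N)*N = N*(15 + N))
1/r(-24) = 1/(-24*(15 - 24)) = 1/(-24*(-9)) = 1/216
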